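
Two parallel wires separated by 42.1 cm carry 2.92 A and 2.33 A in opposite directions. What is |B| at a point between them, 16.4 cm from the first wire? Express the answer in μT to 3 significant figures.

B ≈ 5.37 μT

Each long wire gives B = μ₀I/(2πd). Distances are d₁ = 0.164 m and d₂ = 0.257 m.
B₁ = 3.56×10⁻⁶ T, B₂ = 1.81×10⁻⁶ T.
Between antiparallel currents both contributions point the same way, so they add. B = B₁ + B₂ = 3.56×10⁻⁶ + 1.81×10⁻⁶ = 5.37×10⁻⁶ T.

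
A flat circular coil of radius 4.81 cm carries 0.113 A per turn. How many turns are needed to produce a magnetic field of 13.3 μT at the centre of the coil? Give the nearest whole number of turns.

For an N-turn coil, B = Nμ₀I/(2R). A single turn gives B₁ = 1.48×10⁻⁶ T with R = 0.0481 m.
N = B/B₁ = 1.33×10⁻⁵ / 1.48×10⁻⁶ = 9.01.

N = 9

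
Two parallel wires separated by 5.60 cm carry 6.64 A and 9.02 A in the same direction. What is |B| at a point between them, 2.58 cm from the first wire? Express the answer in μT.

Each long wire gives B = μ₀I/(2πd). Distances are d₁ = 0.0258 m and d₂ = 0.0302 m.
B₁ = 5.15×10⁻⁵ T, B₂ = 5.97×10⁻⁵ T.
Between parallel currents the two contributions point in opposite directions, so they subtract. B = |B₁ − B₂| = |5.15×10⁻⁵ − 5.97×10⁻⁵| = 8.26×10⁻⁶ T.

B ≈ 8.26 μT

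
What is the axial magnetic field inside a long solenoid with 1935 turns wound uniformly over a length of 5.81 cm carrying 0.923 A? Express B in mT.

Inside a long solenoid, B = μ₀nI with n = 3.330×10⁴ turns/m.
B = 4π×10⁻⁷ × 3.330×10⁴ × 0.923 = 3.86×10⁻² T.

B ≈ 38.6 mT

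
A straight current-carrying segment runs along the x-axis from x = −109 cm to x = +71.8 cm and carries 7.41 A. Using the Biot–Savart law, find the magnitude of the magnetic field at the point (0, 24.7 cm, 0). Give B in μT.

B ≈ 5.76 μT

For a finite straight segment, B = (μ₀I/4πd)(sinθ₁ + sinθ₂), where θ₁, θ₂ are the angles from the perpendicular to each end.
The perpendicular distance is d = 0.247 m; the end-offsets along the wire are a = 1.09 m and b = 0.718 m.
sinθ₁ = 1.09/√(1.09²+0.247²) = 0.9753; sinθ₂ = 0.718/√(0.718²+0.247²) = 0.9456.
B = (4π×10⁻⁷ × 7.41) / (4π × 0.247) × (0.9753 + 0.9456) = 5.76×10⁻⁶ T.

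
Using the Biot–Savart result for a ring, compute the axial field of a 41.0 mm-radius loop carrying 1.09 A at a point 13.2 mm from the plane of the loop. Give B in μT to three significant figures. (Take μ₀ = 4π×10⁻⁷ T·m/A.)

On the axis of a circular loop, B = μ₀IR² / [2(R²+z²)^(3/2)].
R² + z² = (0.041)² + (0.0132)² = 0.001855 m², and (R²+z²)^(3/2) = 7.99×10⁻⁵ m³.
B = (4π×10⁻⁷ × 1.09 × 0.001681) / (2 × 7.99×10⁻⁵) = 1.44×10⁻⁵ T.

B ≈ 14.4 μT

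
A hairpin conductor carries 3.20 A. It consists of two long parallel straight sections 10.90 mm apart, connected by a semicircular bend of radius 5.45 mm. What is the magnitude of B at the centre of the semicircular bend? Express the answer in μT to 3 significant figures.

B ≈ 302 μT

The semicircular arc contributes B_arc = μ₀I·π/(4πR) = μ₀I/(4R) = 1.84×10⁻⁴ T.
Each semi-infinite lead is at perpendicular distance R = 0.00545 m from the centre, with the perpendicular foot at its near end, so it contributes μ₀I/(4πR); both point the same way, together 1.17×10⁻⁴ T.
Arc and leads all point the same direction: B = 1.84×10⁻⁴ + 1.17×10⁻⁴ = 3.02×10⁻⁴ T.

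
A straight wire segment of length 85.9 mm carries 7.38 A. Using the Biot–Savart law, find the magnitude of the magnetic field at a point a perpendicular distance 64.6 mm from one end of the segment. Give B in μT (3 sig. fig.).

For a finite straight segment, B = (μ₀I/4πd)(sinθ₁ + sinθ₂), where θ₁, θ₂ are the angles from the perpendicular to each end.
The perpendicular foot is at one end, so the two end-offsets along the wire are 0 and L = 0.0859 m.
sinθ₁ = 0/√(0²+0.0646²) = 0.0000; sinθ₂ = 0.0859/√(0.0859²+0.0646²) = 0.7992.
B = (4π×10⁻⁷ × 7.38) / (4π × 0.0646) × (0.0000 + 0.7992) = 9.13×10⁻⁶ T.

B ≈ 9.13 μT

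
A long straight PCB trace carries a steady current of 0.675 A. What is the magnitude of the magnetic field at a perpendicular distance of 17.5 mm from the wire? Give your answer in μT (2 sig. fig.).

For an infinitely long straight wire, B = μ₀I/(2πd).
B = (4π×10⁻⁷ × 0.675) / (2π × 0.0175) = 7.71×10⁻⁶ T.

B ≈ 7.7 μT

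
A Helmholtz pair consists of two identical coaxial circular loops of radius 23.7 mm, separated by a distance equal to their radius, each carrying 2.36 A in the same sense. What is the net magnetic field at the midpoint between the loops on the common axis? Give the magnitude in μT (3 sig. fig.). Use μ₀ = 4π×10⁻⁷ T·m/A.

B ≈ 89.5 μT

Each loop contributes B = μ₀IR²/[2(R²+z²)^(3/2)] on the axis, with z measured from that loop.
Loop 1 (z = 0.01185 m): B₁ = 4.48×10⁻⁵ T. Loop 2 (z = 0.01185 m): B₂ = 4.48×10⁻⁵ T.
The fields add: B = B₁ + B₂ = 8.95×10⁻⁵ T.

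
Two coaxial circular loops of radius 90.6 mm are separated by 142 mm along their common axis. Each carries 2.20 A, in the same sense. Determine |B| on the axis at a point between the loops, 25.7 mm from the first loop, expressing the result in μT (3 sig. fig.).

Each loop contributes B = μ₀IR²/[2(R²+z²)^(3/2)] on the axis, with z measured from that loop.
Loop 1 (z = 0.0257 m): B₁ = 1.36×10⁻⁵ T. Loop 2 (z = 0.1163 m): B₂ = 3.54×10⁻⁶ T.
The fields add: B = B₁ + B₂ = 1.71×10⁻⁵ T.

B ≈ 17.1 μT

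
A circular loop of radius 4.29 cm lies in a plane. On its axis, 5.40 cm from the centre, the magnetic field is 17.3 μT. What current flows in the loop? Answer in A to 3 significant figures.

On the axis of a loop, B = μ₀IR²/[2(R²+z²)^(3/2)], so I = 2B(R²+z²)^(3/2)/(μ₀R²).
R² + z² = 0.00184 + 0.002916 = 0.004756 m²; raised to 3/2 gives 3.28×10⁻⁴ m³.
I = 2 × 1.73×10⁻⁵ × 3.28×10⁻⁴ / (1.26×10⁻⁶ × 0.00184) = 4.91 A.

I ≈ 4.91 A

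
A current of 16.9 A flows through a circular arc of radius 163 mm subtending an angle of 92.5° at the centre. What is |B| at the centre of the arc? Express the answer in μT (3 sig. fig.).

The Biot–Savart field of a circular arc at its centre is B = μ₀Iφ/(4πR), with φ = 1.614 rad.
B = (4π×10⁻⁷ × 16.9 × 1.614) / (4π × 0.163) = 1.67×10⁻⁵ T.

B ≈ 16.7 μT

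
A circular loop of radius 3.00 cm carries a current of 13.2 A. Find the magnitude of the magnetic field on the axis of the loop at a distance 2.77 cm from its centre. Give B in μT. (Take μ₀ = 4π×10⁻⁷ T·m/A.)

On the axis of a circular loop, B = μ₀IR² / [2(R²+z²)^(3/2)].
R² + z² = (0.03)² + (0.0277)² = 0.001667 m², and (R²+z²)^(3/2) = 6.81×10⁻⁵ m³.
B = (4π×10⁻⁷ × 13.2 × 0.0009) / (2 × 6.81×10⁻⁵) = 1.10×10⁻⁴ T.

B ≈ 110 μT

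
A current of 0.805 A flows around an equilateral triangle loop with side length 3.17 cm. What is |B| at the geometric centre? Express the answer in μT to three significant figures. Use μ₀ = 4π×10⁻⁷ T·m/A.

B ≈ 45.7 μT

Each side is a finite straight segment at perpendicular distance d = a/(2 tan(π/3)) = 0.009151 m from the centre, with end-angles ±π/3.
One side contributes B₁ = (μ₀I/4πd)·2 sin(π/3) = 1.52×10⁻⁵ T.
All 3 sides add in the same direction: B = 3 × 1.52×10⁻⁵ = 4.57×10⁻⁵ T.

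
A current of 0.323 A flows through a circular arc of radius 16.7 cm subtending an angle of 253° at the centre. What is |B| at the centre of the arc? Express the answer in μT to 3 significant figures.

The Biot–Savart field of a circular arc at its centre is B = μ₀Iφ/(4πR), with φ = 4.416 rad.
B = (4π×10⁻⁷ × 0.323 × 4.416) / (4π × 0.167) = 8.54×10⁻⁷ T.

B ≈ 0.854 μT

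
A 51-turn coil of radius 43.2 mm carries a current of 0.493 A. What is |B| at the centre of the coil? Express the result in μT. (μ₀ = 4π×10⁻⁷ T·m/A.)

For an N-turn flat coil, B = Nμ₀I/(2R) with R = 0.0432 m.
B = 51 × 7.17×10⁻⁶ T = 3.66×10⁻⁴ T.

B ≈ 366 μT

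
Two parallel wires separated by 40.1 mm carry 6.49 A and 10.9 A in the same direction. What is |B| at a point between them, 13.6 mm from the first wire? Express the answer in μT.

B ≈ 13.2 μT

Each long wire gives B = μ₀I/(2πd). Distances are d₁ = 0.0136 m and d₂ = 0.0265 m.
B₁ = 9.54×10⁻⁵ T, B₂ = 8.23×10⁻⁵ T.
Between parallel currents the two contributions point in opposite directions, so they subtract. B = |B₁ − B₂| = |9.54×10⁻⁵ − 8.23×10⁻⁵| = 1.32×10⁻⁵ T.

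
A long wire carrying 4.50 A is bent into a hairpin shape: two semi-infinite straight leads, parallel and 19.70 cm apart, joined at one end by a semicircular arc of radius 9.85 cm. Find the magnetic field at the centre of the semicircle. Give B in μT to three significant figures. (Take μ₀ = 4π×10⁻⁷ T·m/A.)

The semicircular arc contributes B_arc = μ₀I·π/(4πR) = μ₀I/(4R) = 1.44×10⁻⁵ T.
Each semi-infinite lead is at perpendicular distance R = 0.0985 m from the centre, with the perpendicular foot at its near end, so it contributes μ₀I/(4πR); both point the same way, together 9.14×10⁻⁶ T.
Arc and leads all point the same direction: B = 1.44×10⁻⁵ + 9.14×10⁻⁶ = 2.35×10⁻⁵ T.

B ≈ 23.5 μT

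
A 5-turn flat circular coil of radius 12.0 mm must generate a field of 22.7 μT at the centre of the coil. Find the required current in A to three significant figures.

I ≈ 0.0867 A

For an N-turn coil, B = Nμ₀I/(2R) with R = 0.012 m, so I = 2RB/(Nμ₀) = 2 × 0.012 × 2.27×10⁻⁵ / (5 × 4π×10⁻⁷) = 8.67×10⁻² A.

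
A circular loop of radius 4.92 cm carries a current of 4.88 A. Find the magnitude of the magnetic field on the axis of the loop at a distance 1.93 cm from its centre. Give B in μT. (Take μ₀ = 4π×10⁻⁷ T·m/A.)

B ≈ 50.3 μT

On the axis of a circular loop, B = μ₀IR² / [2(R²+z²)^(3/2)].
R² + z² = (0.0492)² + (0.0193)² = 0.002793 m², and (R²+z²)^(3/2) = 1.48×10⁻⁴ m³.
B = (4π×10⁻⁷ × 4.88 × 0.002421) / (2 × 1.48×10⁻⁴) = 5.03×10⁻⁵ T.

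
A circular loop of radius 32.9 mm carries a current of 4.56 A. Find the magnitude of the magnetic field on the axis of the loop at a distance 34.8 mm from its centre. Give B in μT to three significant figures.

On the axis of a circular loop, B = μ₀IR² / [2(R²+z²)^(3/2)].
R² + z² = (0.0329)² + (0.0348)² = 0.002293 m², and (R²+z²)^(3/2) = 1.10×10⁻⁴ m³.
B = (4π×10⁻⁷ × 4.56 × 0.001082) / (2 × 1.10×10⁻⁴) = 2.82×10⁻⁵ T.

B ≈ 28.2 μT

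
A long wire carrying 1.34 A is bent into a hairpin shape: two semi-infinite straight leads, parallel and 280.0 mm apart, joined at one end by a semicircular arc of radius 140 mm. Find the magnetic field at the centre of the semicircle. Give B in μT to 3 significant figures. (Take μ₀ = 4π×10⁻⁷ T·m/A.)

B ≈ 4.92 μT

The semicircular arc contributes B_arc = μ₀I·π/(4πR) = μ₀I/(4R) = 3.01×10⁻⁶ T.
Each semi-infinite lead is at perpendicular distance R = 0.14 m from the centre, with the perpendicular foot at its near end, so it contributes μ₀I/(4πR); both point the same way, together 1.91×10⁻⁶ T.
Arc and leads all point the same direction: B = 3.01×10⁻⁶ + 1.91×10⁻⁶ = 4.92×10⁻⁶ T.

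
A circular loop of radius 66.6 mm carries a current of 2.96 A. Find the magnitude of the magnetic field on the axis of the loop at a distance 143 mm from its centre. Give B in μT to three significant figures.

On the axis of a circular loop, B = μ₀IR² / [2(R²+z²)^(3/2)].
R² + z² = (0.0666)² + (0.143)² = 0.02488 m², and (R²+z²)^(3/2) = 3.93×10⁻³ m³.
B = (4π×10⁻⁷ × 2.96 × 0.004436) / (2 × 3.93×10⁻³) = 2.10×10⁻⁶ T.

B ≈ 2.10 μT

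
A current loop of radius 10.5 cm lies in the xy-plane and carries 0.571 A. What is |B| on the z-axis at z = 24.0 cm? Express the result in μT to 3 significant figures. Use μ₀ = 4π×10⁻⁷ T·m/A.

On the axis of a circular loop, B = μ₀IR² / [2(R²+z²)^(3/2)].
R² + z² = (0.105)² + (0.24)² = 0.06862 m², and (R²+z²)^(3/2) = 1.80×10⁻² m³.
B = (4π×10⁻⁷ × 0.571 × 0.01102) / (2 × 1.80×10⁻²) = 2.20×10⁻⁷ T.

B ≈ 0.220 μT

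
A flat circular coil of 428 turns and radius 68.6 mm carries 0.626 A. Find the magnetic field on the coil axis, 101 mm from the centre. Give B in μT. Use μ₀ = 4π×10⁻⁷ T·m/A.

For an N-turn flat coil, B = Nμ₀IR²/[2(R²+z²)^(3/2)] with R = 0.0686 m, z = 0.101 m.
B = 428 × 1.02×10⁻⁶ T = 4.35×10⁻⁴ T.

B ≈ 435 μT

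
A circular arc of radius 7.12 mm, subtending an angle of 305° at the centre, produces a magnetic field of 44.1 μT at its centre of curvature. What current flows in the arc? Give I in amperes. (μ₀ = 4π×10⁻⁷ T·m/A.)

I ≈ 0.590 A

For a circular arc, B = μ₀Iφ/(4πR) with φ in radians; here φ = 5.323 rad.
So I = 4πRB/(μ₀φ) = 4π × 0.00712 × 4.41×10⁻⁵ / (4π×10⁻⁷ × 5.323) = 0.590 A.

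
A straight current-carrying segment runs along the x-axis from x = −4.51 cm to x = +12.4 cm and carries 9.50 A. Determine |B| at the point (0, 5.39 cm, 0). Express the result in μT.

For a finite straight segment, B = (μ₀I/4πd)(sinθ₁ + sinθ₂), where θ₁, θ₂ are the angles from the perpendicular to each end.
The perpendicular distance is d = 0.0539 m; the end-offsets along the wire are a = 0.0451 m and b = 0.124 m.
sinθ₁ = 0.0451/√(0.0451²+0.0539²) = 0.6417; sinθ₂ = 0.124/√(0.124²+0.0539²) = 0.9171.
B = (4π×10⁻⁷ × 9.50) / (4π × 0.0539) × (0.6417 + 0.9171) = 2.75×10⁻⁵ T.

B ≈ 27.5 μT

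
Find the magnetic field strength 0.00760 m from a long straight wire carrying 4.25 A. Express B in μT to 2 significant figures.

For an infinitely long straight wire, B = μ₀I/(2πd).
B = (4π×10⁻⁷ × 4.25) / (2π × 0.0076) = 1.12×10⁻⁴ T.

B ≈ 110 μT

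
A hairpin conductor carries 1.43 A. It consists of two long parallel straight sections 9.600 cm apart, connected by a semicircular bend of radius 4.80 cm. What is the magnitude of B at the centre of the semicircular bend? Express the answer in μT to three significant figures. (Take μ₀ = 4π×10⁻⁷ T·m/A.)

The semicircular arc contributes B_arc = μ₀I·π/(4πR) = μ₀I/(4R) = 9.36×10⁻⁶ T.
Each semi-infinite lead is at perpendicular distance R = 0.048 m from the centre, with the perpendicular foot at its near end, so it contributes μ₀I/(4πR); both point the same way, together 5.96×10⁻⁶ T.
Arc and leads all point the same direction: B = 9.36×10⁻⁶ + 5.96×10⁻⁶ = 1.53×10⁻⁵ T.

B ≈ 15.3 μT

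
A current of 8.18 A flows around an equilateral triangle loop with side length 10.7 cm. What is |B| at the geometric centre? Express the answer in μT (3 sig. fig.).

B ≈ 138 μT

Each side is a finite straight segment at perpendicular distance d = a/(2 tan(π/3)) = 0.03089 m from the centre, with end-angles ±π/3.
One side contributes B₁ = (μ₀I/4πd)·2 sin(π/3) = 4.59×10⁻⁵ T.
All 3 sides add in the same direction: B = 3 × 4.59×10⁻⁵ = 1.38×10⁻⁴ T.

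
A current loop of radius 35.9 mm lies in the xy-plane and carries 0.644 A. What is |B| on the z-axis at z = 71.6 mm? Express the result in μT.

B ≈ 1.01 μT

On the axis of a circular loop, B = μ₀IR² / [2(R²+z²)^(3/2)].
R² + z² = (0.0359)² + (0.0716)² = 0.006415 m², and (R²+z²)^(3/2) = 5.14×10⁻⁴ m³.
B = (4π×10⁻⁷ × 0.644 × 0.001289) / (2 × 5.14×10⁻⁴) = 1.01×10⁻⁶ T.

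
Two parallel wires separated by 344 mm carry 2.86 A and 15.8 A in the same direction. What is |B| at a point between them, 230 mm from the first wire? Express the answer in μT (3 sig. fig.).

B ≈ 25.2 μT

Each long wire gives B = μ₀I/(2πd). Distances are d₁ = 0.23 m and d₂ = 0.114 m.
B₁ = 2.49×10⁻⁶ T, B₂ = 2.77×10⁻⁵ T.
Between parallel currents the two contributions point in opposite directions, so they subtract. B = |B₁ − B₂| = |2.49×10⁻⁶ − 2.77×10⁻⁵| = 2.52×10⁻⁵ T.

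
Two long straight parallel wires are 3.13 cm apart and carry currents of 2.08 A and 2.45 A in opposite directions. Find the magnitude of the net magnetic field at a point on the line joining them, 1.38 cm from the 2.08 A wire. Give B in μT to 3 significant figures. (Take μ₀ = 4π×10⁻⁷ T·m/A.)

Each long wire gives B = μ₀I/(2πd). Distances are d₁ = 0.0138 m and d₂ = 0.0175 m.
B₁ = 3.01×10⁻⁵ T, B₂ = 2.80×10⁻⁵ T.
Between antiparallel currents both contributions point the same way, so they add. B = B₁ + B₂ = 3.01×10⁻⁵ + 2.80×10⁻⁵ = 5.81×10⁻⁵ T.

B ≈ 58.1 μT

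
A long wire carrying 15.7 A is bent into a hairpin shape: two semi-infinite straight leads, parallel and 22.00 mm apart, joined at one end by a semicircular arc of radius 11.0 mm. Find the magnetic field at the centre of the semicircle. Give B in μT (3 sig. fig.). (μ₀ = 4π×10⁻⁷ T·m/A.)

B ≈ 734 μT

The semicircular arc contributes B_arc = μ₀I·π/(4πR) = μ₀I/(4R) = 4.48×10⁻⁴ T.
Each semi-infinite lead is at perpendicular distance R = 0.011 m from the centre, with the perpendicular foot at its near end, so it contributes μ₀I/(4πR); both point the same way, together 2.85×10⁻⁴ T.
Arc and leads all point the same direction: B = 4.48×10⁻⁴ + 2.85×10⁻⁴ = 7.34×10⁻⁴ T.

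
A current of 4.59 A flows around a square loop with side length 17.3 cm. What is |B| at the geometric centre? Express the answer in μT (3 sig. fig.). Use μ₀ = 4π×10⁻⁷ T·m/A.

Each side is a finite straight segment at perpendicular distance d = a/(2 tan(π/4)) = 0.0865 m from the centre, with end-angles ±π/4.
One side contributes B₁ = (μ₀I/4πd)·2 sin(π/4) = 7.50×10⁻⁶ T.
All 4 sides add in the same direction: B = 4 × 7.50×10⁻⁶ = 3.00×10⁻⁵ T.

B ≈ 30.0 μT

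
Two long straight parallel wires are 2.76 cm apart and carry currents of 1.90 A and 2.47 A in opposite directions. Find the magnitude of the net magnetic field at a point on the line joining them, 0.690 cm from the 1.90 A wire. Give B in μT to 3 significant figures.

B ≈ 78.9 μT

Each long wire gives B = μ₀I/(2πd). Distances are d₁ = 0.0069 m and d₂ = 0.0207 m.
B₁ = 5.51×10⁻⁵ T, B₂ = 2.39×10⁻⁵ T.
Between antiparallel currents both contributions point the same way, so they add. B = B₁ + B₂ = 5.51×10⁻⁵ + 2.39×10⁻⁵ = 7.89×10⁻⁵ T.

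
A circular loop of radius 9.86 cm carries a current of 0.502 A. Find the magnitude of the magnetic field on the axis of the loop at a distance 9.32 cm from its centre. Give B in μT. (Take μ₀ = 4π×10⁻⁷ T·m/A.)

On the axis of a circular loop, B = μ₀IR² / [2(R²+z²)^(3/2)].
R² + z² = (0.0986)² + (0.0932)² = 0.01841 m², and (R²+z²)^(3/2) = 2.50×10⁻³ m³.
B = (4π×10⁻⁷ × 0.502 × 0.009722) / (2 × 2.50×10⁻³) = 1.23×10⁻⁶ T.

B ≈ 1.23 μT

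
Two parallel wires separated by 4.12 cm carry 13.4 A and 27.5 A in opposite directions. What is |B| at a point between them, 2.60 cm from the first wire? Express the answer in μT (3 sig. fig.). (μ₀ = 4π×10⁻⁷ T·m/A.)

B ≈ 465 μT

Each long wire gives B = μ₀I/(2πd). Distances are d₁ = 0.026 m and d₂ = 0.0152 m.
B₁ = 1.03×10⁻⁴ T, B₂ = 3.62×10⁻⁴ T.
Between antiparallel currents both contributions point the same way, so they add. B = B₁ + B₂ = 1.03×10⁻⁴ + 3.62×10⁻⁴ = 4.65×10⁻⁴ T.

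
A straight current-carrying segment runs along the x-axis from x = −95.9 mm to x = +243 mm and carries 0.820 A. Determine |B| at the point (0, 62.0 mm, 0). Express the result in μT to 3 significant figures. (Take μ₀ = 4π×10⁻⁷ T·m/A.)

B ≈ 2.39 μT

For a finite straight segment, B = (μ₀I/4πd)(sinθ₁ + sinθ₂), where θ₁, θ₂ are the angles from the perpendicular to each end.
The perpendicular distance is d = 0.062 m; the end-offsets along the wire are a = 0.0959 m and b = 0.243 m.
sinθ₁ = 0.0959/√(0.0959²+0.062²) = 0.8398; sinθ₂ = 0.243/√(0.243²+0.062²) = 0.9690.
B = (4π×10⁻⁷ × 0.820) / (4π × 0.062) × (0.8398 + 0.9690) = 2.39×10⁻⁶ T.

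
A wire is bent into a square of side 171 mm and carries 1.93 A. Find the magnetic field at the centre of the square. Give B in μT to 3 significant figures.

B ≈ 12.8 μT

Each side is a finite straight segment at perpendicular distance d = a/(2 tan(π/4)) = 0.0855 m from the centre, with end-angles ±π/4.
One side contributes B₁ = (μ₀I/4πd)·2 sin(π/4) = 3.19×10⁻⁶ T.
All 4 sides add in the same direction: B = 4 × 3.19×10⁻⁶ = 1.28×10⁻⁵ T.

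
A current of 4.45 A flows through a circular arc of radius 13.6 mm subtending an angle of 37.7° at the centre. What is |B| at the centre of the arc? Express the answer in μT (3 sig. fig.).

The Biot–Savart field of a circular arc at its centre is B = μ₀Iφ/(4πR), with φ = 0.658 rad.
B = (4π×10⁻⁷ × 4.45 × 0.658) / (4π × 0.0136) = 2.15×10⁻⁵ T.

B ≈ 21.5 μT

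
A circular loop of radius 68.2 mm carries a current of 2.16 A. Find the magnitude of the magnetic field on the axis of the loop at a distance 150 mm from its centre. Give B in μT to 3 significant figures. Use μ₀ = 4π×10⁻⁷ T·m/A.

B ≈ 1.41 μT

On the axis of a circular loop, B = μ₀IR² / [2(R²+z²)^(3/2)].
R² + z² = (0.0682)² + (0.15)² = 0.02715 m², and (R²+z²)^(3/2) = 4.47×10⁻³ m³.
B = (4π×10⁻⁷ × 2.16 × 0.004651) / (2 × 4.47×10⁻³) = 1.41×10⁻⁶ T.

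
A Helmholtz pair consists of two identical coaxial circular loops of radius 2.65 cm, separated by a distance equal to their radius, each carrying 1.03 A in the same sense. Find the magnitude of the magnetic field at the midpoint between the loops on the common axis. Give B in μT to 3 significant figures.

B ≈ 34.9 μT

Each loop contributes B = μ₀IR²/[2(R²+z²)^(3/2)] on the axis, with z measured from that loop.
Loop 1 (z = 0.01325 m): B₁ = 1.75×10⁻⁵ T. Loop 2 (z = 0.01325 m): B₂ = 1.75×10⁻⁵ T.
The fields add: B = B₁ + B₂ = 3.49×10⁻⁵ T.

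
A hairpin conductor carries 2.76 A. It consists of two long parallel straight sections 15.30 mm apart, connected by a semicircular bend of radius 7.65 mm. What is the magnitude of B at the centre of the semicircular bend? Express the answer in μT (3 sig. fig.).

B ≈ 186 μT

The semicircular arc contributes B_arc = μ₀I·π/(4πR) = μ₀I/(4R) = 1.13×10⁻⁴ T.
Each semi-infinite lead is at perpendicular distance R = 0.00765 m from the centre, with the perpendicular foot at its near end, so it contributes μ₀I/(4πR); both point the same way, together 7.22×10⁻⁵ T.
Arc and leads all point the same direction: B = 1.13×10⁻⁴ + 7.22×10⁻⁵ = 1.86×10⁻⁴ T.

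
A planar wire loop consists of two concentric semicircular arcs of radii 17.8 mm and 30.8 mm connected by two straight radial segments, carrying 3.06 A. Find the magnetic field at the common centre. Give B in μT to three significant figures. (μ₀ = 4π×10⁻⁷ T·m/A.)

B ≈ 22.8 μT

The radial connectors point toward the centre, so dl × r̂ = 0 and they contribute nothing.
Each semicircle gives μ₀I/(4R): inner arc 5.40×10⁻⁵ T, outer arc 3.12×10⁻⁵ T.
The two arcs carry current in opposite angular senses, so their fields oppose: B = |5.40×10⁻⁵ − 3.12×10⁻⁵| = 2.28×10⁻⁵ T.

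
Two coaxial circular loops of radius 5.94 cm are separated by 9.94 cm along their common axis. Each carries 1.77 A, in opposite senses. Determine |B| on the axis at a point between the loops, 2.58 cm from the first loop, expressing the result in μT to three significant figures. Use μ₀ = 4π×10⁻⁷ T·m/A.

B ≈ 9.81 μT

Each loop contributes B = μ₀IR²/[2(R²+z²)^(3/2)] on the axis, with z measured from that loop.
Loop 1 (z = 0.0258 m): B₁ = 1.44×10⁻⁵ T. Loop 2 (z = 0.0736 m): B₂ = 4.64×10⁻⁶ T.
The fields oppose: B = |B₁ − B₂| = 9.81×10⁻⁶ T.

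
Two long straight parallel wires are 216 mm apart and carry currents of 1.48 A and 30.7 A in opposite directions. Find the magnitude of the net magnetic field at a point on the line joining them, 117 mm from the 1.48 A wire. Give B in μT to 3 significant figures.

Each long wire gives B = μ₀I/(2πd). Distances are d₁ = 0.117 m and d₂ = 0.099 m.
B₁ = 2.53×10⁻⁶ T, B₂ = 6.20×10⁻⁵ T.
Between antiparallel currents both contributions point the same way, so they add. B = B₁ + B₂ = 2.53×10⁻⁶ + 6.20×10⁻⁵ = 6.46×10⁻⁵ T.

B ≈ 64.6 μT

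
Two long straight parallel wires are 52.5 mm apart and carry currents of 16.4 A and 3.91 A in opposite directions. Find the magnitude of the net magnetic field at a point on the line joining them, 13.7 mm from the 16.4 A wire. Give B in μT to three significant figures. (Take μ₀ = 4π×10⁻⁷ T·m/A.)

B ≈ 260 μT

Each long wire gives B = μ₀I/(2πd). Distances are d₁ = 0.0137 m and d₂ = 0.0388 m.
B₁ = 2.39×10⁻⁴ T, B₂ = 2.02×10⁻⁵ T.
Between antiparallel currents both contributions point the same way, so they add. B = B₁ + B₂ = 2.39×10⁻⁴ + 2.02×10⁻⁵ = 2.60×10⁻⁴ T.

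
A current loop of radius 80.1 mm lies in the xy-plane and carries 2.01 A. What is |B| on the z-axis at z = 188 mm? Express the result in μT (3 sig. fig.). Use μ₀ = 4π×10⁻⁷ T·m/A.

On the axis of a circular loop, B = μ₀IR² / [2(R²+z²)^(3/2)].
R² + z² = (0.0801)² + (0.188)² = 0.04176 m², and (R²+z²)^(3/2) = 8.53×10⁻³ m³.
B = (4π×10⁻⁷ × 2.01 × 0.006416) / (2 × 8.53×10⁻³) = 9.50×10⁻⁷ T.

B ≈ 0.950 μT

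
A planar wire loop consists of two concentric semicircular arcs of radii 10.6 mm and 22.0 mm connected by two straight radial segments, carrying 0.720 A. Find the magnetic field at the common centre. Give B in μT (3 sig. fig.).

The radial connectors point toward the centre, so dl × r̂ = 0 and they contribute nothing.
Each semicircle gives μ₀I/(4R): inner arc 2.13×10⁻⁵ T, outer arc 1.03×10⁻⁵ T.
The two arcs carry current in opposite angular senses, so their fields oppose: B = |2.13×10⁻⁵ − 1.03×10⁻⁵| = 1.11×10⁻⁵ T.

B ≈ 11.1 μT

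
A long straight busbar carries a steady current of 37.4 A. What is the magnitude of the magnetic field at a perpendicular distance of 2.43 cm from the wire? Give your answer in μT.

For an infinitely long straight wire, B = μ₀I/(2πd).
B = (4π×10⁻⁷ × 37.4) / (2π × 0.0243) = 3.08×10⁻⁴ T.

B ≈ 308 μT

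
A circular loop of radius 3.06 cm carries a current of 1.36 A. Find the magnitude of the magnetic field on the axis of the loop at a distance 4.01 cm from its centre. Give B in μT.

B ≈ 6.23 μT

On the axis of a circular loop, B = μ₀IR² / [2(R²+z²)^(3/2)].
R² + z² = (0.0306)² + (0.0401)² = 0.002544 m², and (R²+z²)^(3/2) = 1.28×10⁻⁴ m³.
B = (4π×10⁻⁷ × 1.36 × 0.0009364) / (2 × 1.28×10⁻⁴) = 6.23×10⁻⁶ T.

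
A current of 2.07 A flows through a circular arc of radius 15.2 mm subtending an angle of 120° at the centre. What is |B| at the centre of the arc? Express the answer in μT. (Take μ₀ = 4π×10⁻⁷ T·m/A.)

The Biot–Savart field of a circular arc at its centre is B = μ₀Iφ/(4πR), with φ = 2.094 rad.
B = (4π×10⁻⁷ × 2.07 × 2.094) / (4π × 0.0152) = 2.85×10⁻⁵ T.

B ≈ 28.5 μT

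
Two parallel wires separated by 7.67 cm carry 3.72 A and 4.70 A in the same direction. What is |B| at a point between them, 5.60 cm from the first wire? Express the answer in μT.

Each long wire gives B = μ₀I/(2πd). Distances are d₁ = 0.056 m and d₂ = 0.0207 m.
B₁ = 1.33×10⁻⁵ T, B₂ = 4.54×10⁻⁵ T.
Between parallel currents the two contributions point in opposite directions, so they subtract. B = |B₁ − B₂| = |1.33×10⁻⁵ − 4.54×10⁻⁵| = 3.21×10⁻⁵ T.

B ≈ 32.1 μT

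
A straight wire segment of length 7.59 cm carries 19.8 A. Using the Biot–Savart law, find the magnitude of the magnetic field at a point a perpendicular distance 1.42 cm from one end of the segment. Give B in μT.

For a finite straight segment, B = (μ₀I/4πd)(sinθ₁ + sinθ₂), where θ₁, θ₂ are the angles from the perpendicular to each end.
The perpendicular foot is at one end, so the two end-offsets along the wire are 0 and L = 0.0759 m.
sinθ₁ = 0/√(0²+0.0142²) = 0.0000; sinθ₂ = 0.0759/√(0.0759²+0.0142²) = 0.9829.
B = (4π×10⁻⁷ × 19.8) / (4π × 0.0142) × (0.0000 + 0.9829) = 1.37×10⁻⁴ T.

B ≈ 137 μT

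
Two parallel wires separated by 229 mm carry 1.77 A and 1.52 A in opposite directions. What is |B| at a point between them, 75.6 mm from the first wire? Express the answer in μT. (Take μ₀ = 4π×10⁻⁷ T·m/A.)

B ≈ 6.66 μT

Each long wire gives B = μ₀I/(2πd). Distances are d₁ = 0.0756 m and d₂ = 0.1534 m.
B₁ = 4.68×10⁻⁶ T, B₂ = 1.98×10⁻⁶ T.
Between antiparallel currents both contributions point the same way, so they add. B = B₁ + B₂ = 4.68×10⁻⁶ + 1.98×10⁻⁶ = 6.66×10⁻⁶ T.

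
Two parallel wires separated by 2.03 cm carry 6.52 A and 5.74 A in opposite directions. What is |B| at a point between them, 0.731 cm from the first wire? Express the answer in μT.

Each long wire gives B = μ₀I/(2πd). Distances are d₁ = 0.00731 m and d₂ = 0.01299 m.
B₁ = 1.78×10⁻⁴ T, B₂ = 8.84×10⁻⁵ T.
Between antiparallel currents both contributions point the same way, so they add. B = B₁ + B₂ = 1.78×10⁻⁴ + 8.84×10⁻⁵ = 2.67×10⁻⁴ T.

B ≈ 267 μT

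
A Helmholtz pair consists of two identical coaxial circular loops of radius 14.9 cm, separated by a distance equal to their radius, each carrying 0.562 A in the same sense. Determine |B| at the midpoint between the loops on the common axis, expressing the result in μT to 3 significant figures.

Each loop contributes B = μ₀IR²/[2(R²+z²)^(3/2)] on the axis, with z measured from that loop.
Loop 1 (z = 0.0745 m): B₁ = 1.70×10⁻⁶ T. Loop 2 (z = 0.0745 m): B₂ = 1.70×10⁻⁶ T.
The fields add: B = B₁ + B₂ = 3.39×10⁻⁶ T.

B ≈ 3.39 μT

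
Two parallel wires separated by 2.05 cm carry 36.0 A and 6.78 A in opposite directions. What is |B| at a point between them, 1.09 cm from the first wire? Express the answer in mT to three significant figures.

B ≈ 0.802 mT

Each long wire gives B = μ₀I/(2πd). Distances are d₁ = 0.0109 m and d₂ = 0.0096 m.
B₁ = 6.61×10⁻⁴ T, B₂ = 1.41×10⁻⁴ T.
Between antiparallel currents both contributions point the same way, so they add. B = B₁ + B₂ = 6.61×10⁻⁴ + 1.41×10⁻⁴ = 8.02×10⁻⁴ T.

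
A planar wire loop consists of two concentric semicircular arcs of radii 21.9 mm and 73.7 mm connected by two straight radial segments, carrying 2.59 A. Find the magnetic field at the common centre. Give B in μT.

B ≈ 26.1 μT

The radial connectors point toward the centre, so dl × r̂ = 0 and they contribute nothing.
Each semicircle gives μ₀I/(4R): inner arc 3.72×10⁻⁵ T, outer arc 1.10×10⁻⁵ T.
The two arcs carry current in opposite angular senses, so their fields oppose: B = |3.72×10⁻⁵ − 1.10×10⁻⁵| = 2.61×10⁻⁵ T.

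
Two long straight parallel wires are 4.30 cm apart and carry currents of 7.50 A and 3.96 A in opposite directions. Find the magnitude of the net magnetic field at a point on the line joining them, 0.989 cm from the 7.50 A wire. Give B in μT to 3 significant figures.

B ≈ 176 μT

Each long wire gives B = μ₀I/(2πd). Distances are d₁ = 0.00989 m and d₂ = 0.03311 m.
B₁ = 1.52×10⁻⁴ T, B₂ = 2.39×10⁻⁵ T.
Between antiparallel currents both contributions point the same way, so they add. B = B₁ + B₂ = 1.52×10⁻⁴ + 2.39×10⁻⁵ = 1.76×10⁻⁴ T.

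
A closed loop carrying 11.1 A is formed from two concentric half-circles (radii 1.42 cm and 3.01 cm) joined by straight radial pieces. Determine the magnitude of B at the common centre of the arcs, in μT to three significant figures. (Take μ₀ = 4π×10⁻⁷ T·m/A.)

B ≈ 130 μT

The radial connectors point toward the centre, so dl × r̂ = 0 and they contribute nothing.
Each semicircle gives μ₀I/(4R): inner arc 2.46×10⁻⁴ T, outer arc 1.16×10⁻⁴ T.
The two arcs carry current in opposite angular senses, so their fields oppose: B = |2.46×10⁻⁴ − 1.16×10⁻⁴| = 1.30×10⁻⁴ T.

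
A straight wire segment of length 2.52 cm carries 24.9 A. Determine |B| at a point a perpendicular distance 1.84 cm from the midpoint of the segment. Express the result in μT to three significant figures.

For a finite straight segment, B = (μ₀I/4πd)(sinθ₁ + sinθ₂), where θ₁, θ₂ are the angles from the perpendicular to each end.
The perpendicular from the point meets the wire at its midpoint, so each end is L/2 = 0.0126 m away along the wire.
sinθ₁ = 0.0126/√(0.0126²+0.0184²) = 0.5650; sinθ₂ = 0.0126/√(0.0126²+0.0184²) = 0.5650.
B = (4π×10⁻⁷ × 24.9) / (4π × 0.0184) × (0.5650 + 0.5650) = 1.53×10⁻⁴ T.

B ≈ 153 μT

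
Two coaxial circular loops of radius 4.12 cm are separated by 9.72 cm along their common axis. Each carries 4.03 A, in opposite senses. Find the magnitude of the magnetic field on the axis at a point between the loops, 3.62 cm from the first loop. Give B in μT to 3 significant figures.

Each loop contributes B = μ₀IR²/[2(R²+z²)^(3/2)] on the axis, with z measured from that loop.
Loop 1 (z = 0.0362 m): B₁ = 2.61×10⁻⁵ T. Loop 2 (z = 0.061 m): B₂ = 1.08×10⁻⁵ T.
The fields oppose: B = |B₁ − B₂| = 1.53×10⁻⁵ T.

B ≈ 15.3 μT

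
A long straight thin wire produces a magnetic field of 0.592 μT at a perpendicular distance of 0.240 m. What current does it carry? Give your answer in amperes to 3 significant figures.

For a long straight wire B = μ₀I/(2πd), so I = 2πdB/μ₀.
I = 2π × 0.24 × 5.92×10⁻⁷ / (4π×10⁻⁷) = 0.710 A.

I ≈ 0.710 A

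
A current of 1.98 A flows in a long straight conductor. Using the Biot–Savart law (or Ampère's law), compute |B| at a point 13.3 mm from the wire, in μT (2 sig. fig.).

For an infinitely long straight wire, B = μ₀I/(2πd).
B = (4π×10⁻⁷ × 1.98) / (2π × 0.0133) = 2.98×10⁻⁵ T.

B ≈ 30 μT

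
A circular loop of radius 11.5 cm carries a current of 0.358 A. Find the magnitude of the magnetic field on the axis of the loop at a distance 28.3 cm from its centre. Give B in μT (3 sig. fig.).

On the axis of a circular loop, B = μ₀IR² / [2(R²+z²)^(3/2)].
R² + z² = (0.115)² + (0.283)² = 0.09331 m², and (R²+z²)^(3/2) = 2.85×10⁻² m³.
B = (4π×10⁻⁷ × 0.358 × 0.01323) / (2 × 2.85×10⁻²) = 1.04×10⁻⁷ T.

B ≈ 0.104 μT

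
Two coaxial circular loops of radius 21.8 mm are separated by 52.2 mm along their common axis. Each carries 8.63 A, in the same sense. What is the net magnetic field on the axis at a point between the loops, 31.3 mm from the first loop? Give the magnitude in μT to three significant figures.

Each loop contributes B = μ₀IR²/[2(R²+z²)^(3/2)] on the axis, with z measured from that loop.
Loop 1 (z = 0.0313 m): B₁ = 4.64×10⁻⁵ T. Loop 2 (z = 0.0209 m): B₂ = 9.36×10⁻⁵ T.
The fields add: B = B₁ + B₂ = 1.40×10⁻⁴ T.

B ≈ 140 μT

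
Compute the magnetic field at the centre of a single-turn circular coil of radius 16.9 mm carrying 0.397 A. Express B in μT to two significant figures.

B ≈ 15 μT

At the centre of a circular loop the Biot–Savart law gives B = μ₀I/(2R).
B = (4π×10⁻⁷ × 0.397) / (2 × 0.0169) = 1.48×10⁻⁵ T.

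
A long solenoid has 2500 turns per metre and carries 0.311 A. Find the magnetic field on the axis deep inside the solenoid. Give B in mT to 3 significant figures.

Inside a long solenoid, B = μ₀nI with n = 2500 turns/m.
B = 4π×10⁻⁷ × 2500 × 0.311 = 9.77×10⁻⁴ T.

B ≈ 0.977 mT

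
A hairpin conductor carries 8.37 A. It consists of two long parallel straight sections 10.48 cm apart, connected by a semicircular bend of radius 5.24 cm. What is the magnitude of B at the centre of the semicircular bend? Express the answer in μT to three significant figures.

B ≈ 82.1 μT

The semicircular arc contributes B_arc = μ₀I·π/(4πR) = μ₀I/(4R) = 5.02×10⁻⁵ T.
Each semi-infinite lead is at perpendicular distance R = 0.0524 m from the centre, with the perpendicular foot at its near end, so it contributes μ₀I/(4πR); both point the same way, together 3.19×10⁻⁵ T.
Arc and leads all point the same direction: B = 5.02×10⁻⁵ + 3.19×10⁻⁵ = 8.21×10⁻⁵ T.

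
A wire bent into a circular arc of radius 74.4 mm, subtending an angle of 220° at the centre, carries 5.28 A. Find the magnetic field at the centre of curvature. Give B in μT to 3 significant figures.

The Biot–Savart field of a circular arc at its centre is B = μ₀Iφ/(4πR), with φ = 3.84 rad.
B = (4π×10⁻⁷ × 5.28 × 3.84) / (4π × 0.0744) = 2.72×10⁻⁵ T.

B ≈ 27.2 μT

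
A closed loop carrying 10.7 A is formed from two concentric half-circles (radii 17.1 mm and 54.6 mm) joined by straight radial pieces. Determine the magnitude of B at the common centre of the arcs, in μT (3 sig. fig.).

B ≈ 135 μT

The radial connectors point toward the centre, so dl × r̂ = 0 and they contribute nothing.
Each semicircle gives μ₀I/(4R): inner arc 1.97×10⁻⁴ T, outer arc 6.16×10⁻⁵ T.
The two arcs carry current in opposite angular senses, so their fields oppose: B = |1.97×10⁻⁴ − 6.16×10⁻⁵| = 1.35×10⁻⁴ T.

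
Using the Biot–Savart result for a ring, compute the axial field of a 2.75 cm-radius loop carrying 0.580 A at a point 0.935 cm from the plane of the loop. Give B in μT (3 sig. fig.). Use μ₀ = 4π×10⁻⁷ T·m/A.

On the axis of a circular loop, B = μ₀IR² / [2(R²+z²)^(3/2)].
R² + z² = (0.0275)² + (0.00935)² = 0.0008437 m², and (R²+z²)^(3/2) = 2.45×10⁻⁵ m³.
B = (4π×10⁻⁷ × 0.580 × 0.0007562) / (2 × 2.45×10⁻⁵) = 1.12×10⁻⁵ T.

B ≈ 11.2 μT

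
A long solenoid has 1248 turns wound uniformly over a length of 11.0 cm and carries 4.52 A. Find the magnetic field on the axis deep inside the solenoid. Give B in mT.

Inside a long solenoid, B = μ₀nI with n = 1.135×10⁴ turns/m.
B = 4π×10⁻⁷ × 1.135×10⁴ × 4.52 = 6.44×10⁻² T.

B ≈ 64.4 mT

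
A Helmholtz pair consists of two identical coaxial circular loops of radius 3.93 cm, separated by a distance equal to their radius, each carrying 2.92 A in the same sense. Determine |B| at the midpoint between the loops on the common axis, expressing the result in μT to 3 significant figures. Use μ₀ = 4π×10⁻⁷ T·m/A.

Each loop contributes B = μ₀IR²/[2(R²+z²)^(3/2)] on the axis, with z measured from that loop.
Loop 1 (z = 0.01965 m): B₁ = 3.34×10⁻⁵ T. Loop 2 (z = 0.01965 m): B₂ = 3.34×10⁻⁵ T.
The fields add: B = B₁ + B₂ = 6.68×10⁻⁵ T.

B ≈ 66.8 μT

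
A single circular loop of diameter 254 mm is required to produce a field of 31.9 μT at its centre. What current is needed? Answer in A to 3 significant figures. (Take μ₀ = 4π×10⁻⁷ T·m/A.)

At the centre of a circular loop B = μ₀I/(2R), so I = 2RB/μ₀.
With R = 0.127 m, I = 2 × 0.127 × 3.19×10⁻⁵ / (4π×10⁻⁷) = 6.45 A.

I ≈ 6.45 A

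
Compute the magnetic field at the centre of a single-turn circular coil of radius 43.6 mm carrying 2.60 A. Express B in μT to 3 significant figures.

B ≈ 37.5 μT

At the centre of a circular loop the Biot–Savart law gives B = μ₀I/(2R).
B = (4π×10⁻⁷ × 2.60) / (2 × 0.0436) = 3.75×10⁻⁵ T.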